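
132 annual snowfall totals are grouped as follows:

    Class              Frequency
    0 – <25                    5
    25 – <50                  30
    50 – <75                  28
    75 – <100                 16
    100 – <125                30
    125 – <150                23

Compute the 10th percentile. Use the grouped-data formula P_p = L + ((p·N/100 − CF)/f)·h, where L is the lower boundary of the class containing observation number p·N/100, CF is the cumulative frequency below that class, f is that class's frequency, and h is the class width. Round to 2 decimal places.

31.83

N = 132; target position k = 10/100 · 132 = 13.2.
Cumulative frequencies: 5, 35, 63, 79, 109, 132.
Observation 13.2 falls in the class 25 – <50.
L = 25, CF = 5, f = 30, h = 25.
P10 = 25 + ((13.2 − 5)/30)·25 = 25 + 6.83333 = 31.8333.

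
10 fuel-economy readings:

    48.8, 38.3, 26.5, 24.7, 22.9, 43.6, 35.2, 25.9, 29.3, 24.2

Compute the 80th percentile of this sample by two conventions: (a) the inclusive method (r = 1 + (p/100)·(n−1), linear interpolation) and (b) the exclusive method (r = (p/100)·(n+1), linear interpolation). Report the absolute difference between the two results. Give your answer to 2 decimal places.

Sorted: 22.9, 24.2, 24.7, 25.9, 26.5, 29.3, 35.2, 38.3, 43.6, 48.8.
n = 10.
(a) r = 8.2; between ranks 8 (38.3) and 9 (43.6): 39.36.
(b) r = 8.8; between ranks 8 (38.3) and 9 (43.6): 42.54.
|39.36 − 42.54| = 3.18.

3.18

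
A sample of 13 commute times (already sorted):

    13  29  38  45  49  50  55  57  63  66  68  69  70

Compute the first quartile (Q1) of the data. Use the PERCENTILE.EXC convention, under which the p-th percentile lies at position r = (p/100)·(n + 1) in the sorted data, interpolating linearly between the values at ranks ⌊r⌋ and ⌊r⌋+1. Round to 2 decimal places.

n = 13.
r = (25/100)·(13 + 1) = 3.5.
Rank 3 is 38 and rank 4 is 45.
Interpolate: 38 + 0.5·(45 − 38) = 38 + 0.5·7 = 41.5.

41.50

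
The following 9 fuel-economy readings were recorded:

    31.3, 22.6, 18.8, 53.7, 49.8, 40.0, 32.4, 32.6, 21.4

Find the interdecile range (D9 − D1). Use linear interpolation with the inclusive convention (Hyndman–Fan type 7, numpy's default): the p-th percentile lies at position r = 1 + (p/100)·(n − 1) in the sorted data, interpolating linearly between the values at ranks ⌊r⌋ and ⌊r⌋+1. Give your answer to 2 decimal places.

29.70

Sorted: 18.8, 21.4, 22.6, 31.3, 32.4, 32.6, 40.0, 49.8, 53.7.
n = 9.
P10: r = 1.8; ranks 1–2 are 18.8, 21.4; interpolating gives 20.88.
P90: r = 8.2; ranks 8–9 are 49.8, 53.7; interpolating gives 50.58.
Difference: 50.58 − 20.88 = 29.7.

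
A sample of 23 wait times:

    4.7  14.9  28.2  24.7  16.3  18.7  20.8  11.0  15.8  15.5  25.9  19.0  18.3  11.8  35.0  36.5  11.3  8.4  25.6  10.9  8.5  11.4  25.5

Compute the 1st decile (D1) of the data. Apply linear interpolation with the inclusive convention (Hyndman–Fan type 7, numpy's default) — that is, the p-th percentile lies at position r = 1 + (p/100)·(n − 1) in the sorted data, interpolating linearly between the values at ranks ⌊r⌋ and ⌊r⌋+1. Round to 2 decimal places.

Sorted: 4.7, 8.4, 8.5, 10.9, 11.0, 11.3, 11.4, 11.8, 14.9, 15.5, 15.8, 16.3, 18.3, 18.7, 19.0, 20.8, 24.7, 25.5, 25.6, 25.9, 28.2, 35.0, 36.5.
n = 23.
r = 1 + (10/100)·(23 − 1) = 1 + 2.2 = 3.2.
Rank 3 is 8.5 and rank 4 is 10.9.
Interpolate: 8.5 + 0.2·(10.9 − 8.5) = 8.5 + 0.2·2.4 = 8.98.

8.98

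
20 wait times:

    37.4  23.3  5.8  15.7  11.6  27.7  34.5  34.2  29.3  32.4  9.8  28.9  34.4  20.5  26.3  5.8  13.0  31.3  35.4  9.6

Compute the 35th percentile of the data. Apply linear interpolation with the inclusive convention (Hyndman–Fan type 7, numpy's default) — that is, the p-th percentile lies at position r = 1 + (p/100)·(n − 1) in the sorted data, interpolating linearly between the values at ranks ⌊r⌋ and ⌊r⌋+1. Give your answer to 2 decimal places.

Sorted: 5.8, 5.8, 9.6, 9.8, 11.6, 13.0, 15.7, 20.5, 23.3, 26.3, 27.7, 28.9, 29.3, 31.3, 32.4, 34.2, 34.4, 34.5, 35.4, 37.4.
n = 20.
r = 1 + (35/100)·(20 − 1) = 1 + 6.65 = 7.65.
Rank 7 is 15.7 and rank 8 is 20.5.
Interpolate: 15.7 + 0.65·(20.5 − 15.7) = 15.7 + 0.65·4.8 = 18.82.

18.82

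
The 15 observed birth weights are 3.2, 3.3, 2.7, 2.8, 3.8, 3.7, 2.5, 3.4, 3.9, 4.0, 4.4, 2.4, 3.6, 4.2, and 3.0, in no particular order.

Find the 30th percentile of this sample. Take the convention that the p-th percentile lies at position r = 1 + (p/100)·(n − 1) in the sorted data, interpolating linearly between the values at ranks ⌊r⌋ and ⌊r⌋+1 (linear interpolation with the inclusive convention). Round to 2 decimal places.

3.04

Sorted: 2.4, 2.5, 2.7, 2.8, 3.0, 3.2, 3.3, 3.4, 3.6, 3.7, 3.8, 3.9, 4.0, 4.2, 4.4.
n = 15.
r = 1 + (30/100)·(15 − 1) = 1 + 4.2 = 5.2.
Rank 5 is 3.0 and rank 6 is 3.2.
Interpolate: 3.0 + 0.2·(3.2 − 3.0) = 3.0 + 0.2·0.2 = 3.04.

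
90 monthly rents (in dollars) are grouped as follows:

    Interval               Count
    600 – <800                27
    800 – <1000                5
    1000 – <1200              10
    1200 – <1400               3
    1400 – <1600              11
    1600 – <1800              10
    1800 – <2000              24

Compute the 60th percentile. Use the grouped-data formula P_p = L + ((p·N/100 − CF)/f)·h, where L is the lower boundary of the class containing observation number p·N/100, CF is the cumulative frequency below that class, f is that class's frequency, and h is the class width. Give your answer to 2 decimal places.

N = 90; target position k = 60/100 · 90 = 54.
Cumulative frequencies: 27, 32, 42, 45, 56, 66, 90.
Observation 54 falls in the class 1400 – <1600.
L = 1400, CF = 45, f = 11, h = 200.
P60 = 1400 + ((54 − 45)/11)·200 = 1400 + 163.636 = 1563.64.

1563.64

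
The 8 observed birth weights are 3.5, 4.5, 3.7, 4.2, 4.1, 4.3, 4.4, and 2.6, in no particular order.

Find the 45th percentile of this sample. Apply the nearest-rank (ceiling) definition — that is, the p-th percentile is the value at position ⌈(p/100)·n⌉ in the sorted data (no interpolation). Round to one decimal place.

4.1

Sorted: 2.6, 3.5, 3.7, 4.1, 4.2, 4.3, 4.4, 4.5.
n = 8.
Position = ⌈45/100 · 8⌉ = ⌈3.6⌉ = 4.
The value at rank 4 is 4.1.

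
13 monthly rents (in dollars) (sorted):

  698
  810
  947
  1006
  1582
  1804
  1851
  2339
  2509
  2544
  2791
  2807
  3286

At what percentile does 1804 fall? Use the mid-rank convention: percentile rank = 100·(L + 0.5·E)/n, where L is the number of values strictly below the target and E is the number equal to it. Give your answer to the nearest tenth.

Count below 1804: L = 5; count equal: E = 1; n = 13.
Percentile rank = 100·(5 + 0.5·1)/13 = 100·5.5/13 = 42.31.

42.3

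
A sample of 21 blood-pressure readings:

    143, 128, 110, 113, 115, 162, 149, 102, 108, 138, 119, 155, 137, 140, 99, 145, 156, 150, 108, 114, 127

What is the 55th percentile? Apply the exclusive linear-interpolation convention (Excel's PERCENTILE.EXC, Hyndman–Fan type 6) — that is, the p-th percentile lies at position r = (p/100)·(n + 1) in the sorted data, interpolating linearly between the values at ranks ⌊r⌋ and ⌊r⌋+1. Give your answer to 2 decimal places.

137.10

Sorted: 99, 102, 108, 108, 110, 113, 114, 115, 119, 127, 128, 137, 138, 140, 143, 145, 149, 150, 155, 156, 162.
n = 21.
r = (55/100)·(21 + 1) = 12.1.
Rank 12 is 137 and rank 13 is 138.
Interpolate: 137 + 0.1·(138 − 137) = 137 + 0.1·1 = 137.1.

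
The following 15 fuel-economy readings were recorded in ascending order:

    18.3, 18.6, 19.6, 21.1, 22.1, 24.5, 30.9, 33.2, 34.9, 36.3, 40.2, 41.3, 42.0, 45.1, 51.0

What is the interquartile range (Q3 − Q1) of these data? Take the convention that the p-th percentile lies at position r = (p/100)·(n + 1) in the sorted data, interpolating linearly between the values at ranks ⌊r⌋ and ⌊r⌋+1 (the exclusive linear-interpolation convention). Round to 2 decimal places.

20.20

n = 15.
P25: r = 4 (integer) → 21.1.
P75: r = 12 (integer) → 41.3.
Difference: 41.3 − 21.1 = 20.2.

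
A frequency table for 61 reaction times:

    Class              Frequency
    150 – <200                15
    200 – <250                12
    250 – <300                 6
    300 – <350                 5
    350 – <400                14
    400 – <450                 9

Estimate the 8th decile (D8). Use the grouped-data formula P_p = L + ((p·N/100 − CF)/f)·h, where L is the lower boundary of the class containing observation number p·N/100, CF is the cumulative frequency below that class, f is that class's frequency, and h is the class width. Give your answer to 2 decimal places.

388.57

N = 61; target position k = 80/100 · 61 = 48.8.
Cumulative frequencies: 15, 27, 33, 38, 52, 61.
Observation 48.8 falls in the class 350 – <400.
L = 350, CF = 38, f = 14, h = 50.
P80 = 350 + ((48.8 − 38)/14)·50 = 350 + 38.5714 = 388.571.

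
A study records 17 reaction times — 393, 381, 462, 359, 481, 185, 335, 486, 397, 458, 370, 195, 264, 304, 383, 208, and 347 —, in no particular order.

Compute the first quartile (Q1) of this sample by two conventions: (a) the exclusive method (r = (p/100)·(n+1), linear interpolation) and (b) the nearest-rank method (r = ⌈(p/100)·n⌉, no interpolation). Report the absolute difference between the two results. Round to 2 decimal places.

Sorted: 185, 195, 208, 264, 304, 335, 347, 359, 370, 381, 383, 393, 397, 458, 462, 481, 486.
n = 17.
(a) r = 4.5; between ranks 4 (264) and 5 (304): 284.
(b) the nearest-rank method: rank 5 → 304.
|284 − 304| = 20.

20.00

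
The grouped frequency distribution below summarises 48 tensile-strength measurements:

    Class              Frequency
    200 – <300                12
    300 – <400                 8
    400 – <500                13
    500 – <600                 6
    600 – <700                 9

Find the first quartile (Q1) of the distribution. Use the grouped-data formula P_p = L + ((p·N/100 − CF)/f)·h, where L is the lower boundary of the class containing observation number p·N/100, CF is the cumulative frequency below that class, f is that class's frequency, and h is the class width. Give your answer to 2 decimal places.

N = 48; target position k = 25/100 · 48 = 12.
Cumulative frequencies: 12, 20, 33, 39, 48.
Observation 12 falls in the class 200 – <300.
L = 200, CF = 0, f = 12, h = 100.
P25 = 200 + ((12 − 0)/12)·100 = 200 + 100 = 300.

300.00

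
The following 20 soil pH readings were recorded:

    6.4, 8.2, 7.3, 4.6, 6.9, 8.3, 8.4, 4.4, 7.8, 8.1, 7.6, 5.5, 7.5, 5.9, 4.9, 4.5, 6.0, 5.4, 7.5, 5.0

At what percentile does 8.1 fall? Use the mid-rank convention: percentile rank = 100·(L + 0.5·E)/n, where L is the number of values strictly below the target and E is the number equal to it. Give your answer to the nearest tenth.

Sorted: 4.4, 4.5, 4.6, 4.9, 5.0, 5.4, 5.5, 5.9, 6.0, 6.4, 6.9, 7.3, 7.5, 7.5, 7.6, 7.8, 8.1, 8.2, 8.3, 8.4.
Count below 8.1: L = 16; count equal: E = 1; n = 20.
Percentile rank = 100·(16 + 0.5·1)/20 = 100·16.5/20 = 82.5.

82.5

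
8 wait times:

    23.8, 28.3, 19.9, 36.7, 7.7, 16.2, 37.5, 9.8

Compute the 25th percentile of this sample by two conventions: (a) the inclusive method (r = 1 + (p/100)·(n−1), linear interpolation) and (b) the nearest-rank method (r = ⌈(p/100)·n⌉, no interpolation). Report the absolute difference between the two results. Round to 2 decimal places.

Sorted: 7.7, 9.8, 16.2, 19.9, 23.8, 28.3, 36.7, 37.5.
n = 8.
(a) r = 2.75; between ranks 2 (9.8) and 3 (16.2): 14.6.
(b) the nearest-rank method: rank 2 → 9.8.
|14.6 − 9.8| = 4.8.

4.80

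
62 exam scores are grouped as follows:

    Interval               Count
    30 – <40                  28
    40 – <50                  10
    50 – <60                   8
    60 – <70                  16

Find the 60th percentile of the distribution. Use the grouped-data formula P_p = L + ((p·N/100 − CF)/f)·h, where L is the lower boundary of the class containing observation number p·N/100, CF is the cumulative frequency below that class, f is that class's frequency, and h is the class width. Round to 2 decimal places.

N = 62; target position k = 60/100 · 62 = 37.2.
Cumulative frequencies: 28, 38, 46, 62.
Observation 37.2 falls in the class 40 – <50.
L = 40, CF = 28, f = 10, h = 10.
P60 = 40 + ((37.2 − 28)/10)·10 = 40 + 9.2 = 49.2.

49.20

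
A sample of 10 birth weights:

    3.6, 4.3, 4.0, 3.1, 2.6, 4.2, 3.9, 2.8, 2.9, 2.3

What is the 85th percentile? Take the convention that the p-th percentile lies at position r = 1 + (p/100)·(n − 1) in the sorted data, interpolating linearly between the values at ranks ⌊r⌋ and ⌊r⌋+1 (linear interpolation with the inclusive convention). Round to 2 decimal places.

4.13

Sorted: 2.3, 2.6, 2.8, 2.9, 3.1, 3.6, 3.9, 4.0, 4.2, 4.3.
n = 10.
r = 1 + (85/100)·(10 − 1) = 1 + 7.65 = 8.65.
Rank 8 is 4.0 and rank 9 is 4.2.
Interpolate: 4.0 + 0.65·(4.2 − 4.0) = 4.0 + 0.65·0.2 = 4.13.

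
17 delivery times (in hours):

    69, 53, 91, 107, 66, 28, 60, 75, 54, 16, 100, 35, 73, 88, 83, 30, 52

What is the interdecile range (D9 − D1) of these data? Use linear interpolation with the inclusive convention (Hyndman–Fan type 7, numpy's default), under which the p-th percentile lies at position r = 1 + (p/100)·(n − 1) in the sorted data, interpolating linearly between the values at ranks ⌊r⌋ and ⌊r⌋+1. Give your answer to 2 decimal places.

Sorted: 16, 28, 30, 35, 52, 53, 54, 60, 66, 69, 73, 75, 83, 88, 91, 100, 107.
n = 17.
P10: r = 2.6; ranks 2–3 are 28, 30; interpolating gives 29.2.
P90: r = 15.4; ranks 15–16 are 91, 100; interpolating gives 94.6.
Difference: 94.6 − 29.2 = 65.4.

65.40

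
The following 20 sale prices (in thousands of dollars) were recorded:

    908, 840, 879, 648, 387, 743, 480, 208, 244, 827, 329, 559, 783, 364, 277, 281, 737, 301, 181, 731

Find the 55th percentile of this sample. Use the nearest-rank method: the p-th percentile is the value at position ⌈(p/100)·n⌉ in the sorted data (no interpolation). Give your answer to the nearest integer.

559

Sorted: 181, 208, 244, 277, 281, 301, 329, 364, 387, 480, 559, 648, 731, 737, 743, 783, 827, 840, 879, 908.
n = 20.
Position = ⌈55/100 · 20⌉ = ⌈11⌉ = 11.
The value at rank 11 is 559.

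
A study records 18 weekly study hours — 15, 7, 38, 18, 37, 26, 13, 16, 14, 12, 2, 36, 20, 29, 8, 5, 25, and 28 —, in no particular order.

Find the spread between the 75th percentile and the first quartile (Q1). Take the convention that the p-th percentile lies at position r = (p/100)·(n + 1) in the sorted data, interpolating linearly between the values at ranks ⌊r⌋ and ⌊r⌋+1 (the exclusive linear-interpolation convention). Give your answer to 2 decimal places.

Sorted: 2, 5, 7, 8, 12, 13, 14, 15, 16, 18, 20, 25, 26, 28, 29, 36, 37, 38.
n = 18.
P25: r = 4.75; ranks 4–5 are 8, 12; interpolating gives 11.
P75: r = 14.25; ranks 14–15 are 28, 29; interpolating gives 28.25.
Difference: 28.25 − 11 = 17.25.

17.25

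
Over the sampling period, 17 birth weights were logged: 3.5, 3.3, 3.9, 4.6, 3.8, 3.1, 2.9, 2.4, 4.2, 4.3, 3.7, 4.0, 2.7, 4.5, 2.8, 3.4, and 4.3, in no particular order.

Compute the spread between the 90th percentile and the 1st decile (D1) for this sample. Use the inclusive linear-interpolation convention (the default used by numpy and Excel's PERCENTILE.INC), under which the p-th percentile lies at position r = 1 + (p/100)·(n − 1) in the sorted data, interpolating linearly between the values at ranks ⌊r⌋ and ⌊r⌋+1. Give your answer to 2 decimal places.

1.62

Sorted: 2.4, 2.7, 2.8, 2.9, 3.1, 3.3, 3.4, 3.5, 3.7, 3.8, 3.9, 4.0, 4.2, 4.3, 4.3, 4.5, 4.6.
n = 17.
P10: r = 2.6; ranks 2–3 are 2.7, 2.8; interpolating gives 2.76.
P90: r = 15.4; ranks 15–16 are 4.3, 4.5; interpolating gives 4.38.
Difference: 4.38 − 2.76 = 1.62.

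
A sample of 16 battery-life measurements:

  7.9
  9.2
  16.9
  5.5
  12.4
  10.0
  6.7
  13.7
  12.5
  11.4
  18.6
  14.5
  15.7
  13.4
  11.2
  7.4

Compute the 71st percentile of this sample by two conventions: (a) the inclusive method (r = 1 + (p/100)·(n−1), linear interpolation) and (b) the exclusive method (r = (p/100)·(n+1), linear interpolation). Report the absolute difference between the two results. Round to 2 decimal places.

0.16

Sorted: 5.5, 6.7, 7.4, 7.9, 9.2, 10.0, 11.2, 11.4, 12.4, 12.5, 13.4, 13.7, 14.5, 15.7, 16.9, 18.6.
n = 16.
(a) r = 11.65; between ranks 11 (13.4) and 12 (13.7): 13.595.
(b) r = 12.07; between ranks 12 (13.7) and 13 (14.5): 13.756.
|13.595 − 13.756| = 0.161.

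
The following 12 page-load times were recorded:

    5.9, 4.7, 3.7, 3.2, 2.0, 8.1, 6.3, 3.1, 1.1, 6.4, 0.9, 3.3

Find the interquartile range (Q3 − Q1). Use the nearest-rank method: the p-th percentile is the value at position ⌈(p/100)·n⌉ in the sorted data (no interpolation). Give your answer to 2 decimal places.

Sorted: 0.9, 1.1, 2.0, 3.1, 3.2, 3.3, 3.7, 4.7, 5.9, 6.3, 6.4, 8.1.
n = 12.
P25: rank ⌈25/100·12⌉ = 3 → 2.
P75: rank ⌈75/100·12⌉ = 9 → 5.9.
Difference: 5.9 − 2 = 3.9.

3.90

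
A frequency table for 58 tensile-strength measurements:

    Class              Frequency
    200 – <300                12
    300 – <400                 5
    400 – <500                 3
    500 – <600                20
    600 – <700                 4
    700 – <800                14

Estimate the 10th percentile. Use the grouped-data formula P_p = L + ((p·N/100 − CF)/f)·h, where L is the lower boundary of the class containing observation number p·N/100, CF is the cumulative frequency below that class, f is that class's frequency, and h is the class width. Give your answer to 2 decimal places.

248.33

N = 58; target position k = 10/100 · 58 = 5.8.
Cumulative frequencies: 12, 17, 20, 40, 44, 58.
Observation 5.8 falls in the class 200 – <300.
L = 200, CF = 0, f = 12, h = 100.
P10 = 200 + ((5.8 − 0)/12)·100 = 200 + 48.3333 = 248.333.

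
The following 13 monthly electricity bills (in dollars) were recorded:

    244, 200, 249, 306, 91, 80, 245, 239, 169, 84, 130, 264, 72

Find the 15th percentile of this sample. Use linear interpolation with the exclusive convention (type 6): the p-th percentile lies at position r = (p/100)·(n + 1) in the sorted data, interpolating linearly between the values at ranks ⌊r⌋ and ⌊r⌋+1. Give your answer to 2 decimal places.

80.40

Sorted: 72, 80, 84, 91, 130, 169, 200, 239, 244, 245, 249, 264, 306.
n = 13.
r = (15/100)·(13 + 1) = 2.1.
Rank 2 is 80 and rank 3 is 84.
Interpolate: 80 + 0.1·(84 − 80) = 80 + 0.1·4 = 80.4.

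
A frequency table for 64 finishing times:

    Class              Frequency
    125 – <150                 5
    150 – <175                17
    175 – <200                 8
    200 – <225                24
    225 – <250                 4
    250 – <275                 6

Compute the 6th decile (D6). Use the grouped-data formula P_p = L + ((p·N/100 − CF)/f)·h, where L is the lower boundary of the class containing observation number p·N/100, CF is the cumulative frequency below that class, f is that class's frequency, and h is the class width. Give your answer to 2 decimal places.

208.75

N = 64; target position k = 60/100 · 64 = 38.4.
Cumulative frequencies: 5, 22, 30, 54, 58, 64.
Observation 38.4 falls in the class 200 – <225.
L = 200, CF = 30, f = 24, h = 25.
P60 = 200 + ((38.4 − 30)/24)·25 = 200 + 8.75 = 208.75.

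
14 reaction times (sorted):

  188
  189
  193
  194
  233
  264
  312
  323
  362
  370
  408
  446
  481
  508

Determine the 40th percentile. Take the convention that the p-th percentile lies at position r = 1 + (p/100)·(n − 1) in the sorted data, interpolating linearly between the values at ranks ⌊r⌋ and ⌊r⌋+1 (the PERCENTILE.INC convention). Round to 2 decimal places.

273.60

n = 14.
r = 1 + (40/100)·(14 − 1) = 1 + 5.2 = 6.2.
Rank 6 is 264 and rank 7 is 312.
Interpolate: 264 + 0.2·(312 − 264) = 264 + 0.2·48 = 273.6.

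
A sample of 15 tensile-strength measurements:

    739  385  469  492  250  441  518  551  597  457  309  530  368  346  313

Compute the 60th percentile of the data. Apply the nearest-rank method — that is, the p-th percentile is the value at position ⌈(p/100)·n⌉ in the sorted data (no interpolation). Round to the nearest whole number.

Sorted: 250, 309, 313, 346, 368, 385, 441, 457, 469, 492, 518, 530, 551, 597, 739.
n = 15.
Position = ⌈60/100 · 15⌉ = ⌈9⌉ = 9.
The value at rank 9 is 469.

469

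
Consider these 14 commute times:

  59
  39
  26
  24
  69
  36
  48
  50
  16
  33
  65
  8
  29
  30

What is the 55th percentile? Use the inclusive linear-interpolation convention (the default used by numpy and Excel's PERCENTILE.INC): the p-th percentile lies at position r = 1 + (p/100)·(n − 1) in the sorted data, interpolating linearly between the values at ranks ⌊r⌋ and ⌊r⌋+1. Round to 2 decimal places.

Sorted: 8, 16, 24, 26, 29, 30, 33, 36, 39, 48, 50, 59, 65, 69.
n = 14.
r = 1 + (55/100)·(14 − 1) = 1 + 7.15 = 8.15.
Rank 8 is 36 and rank 9 is 39.
Interpolate: 36 + 0.15·(39 − 36) = 36 + 0.15·3 = 36.45.

36.45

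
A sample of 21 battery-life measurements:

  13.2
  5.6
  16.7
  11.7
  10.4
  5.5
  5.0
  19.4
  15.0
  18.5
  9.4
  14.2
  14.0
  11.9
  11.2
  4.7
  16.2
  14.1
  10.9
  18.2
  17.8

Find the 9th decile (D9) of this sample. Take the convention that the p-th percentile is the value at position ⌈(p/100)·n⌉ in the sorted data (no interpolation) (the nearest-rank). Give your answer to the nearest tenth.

Sorted: 4.7, 5.0, 5.5, 5.6, 9.4, 10.4, 10.9, 11.2, 11.7, 11.9, 13.2, 14.0, 14.1, 14.2, 15.0, 16.2, 16.7, 17.8, 18.2, 18.5, 19.4.
n = 21.
Position = ⌈90/100 · 21⌉ = ⌈18.9⌉ = 19.
The value at rank 19 is 18.2.

18.2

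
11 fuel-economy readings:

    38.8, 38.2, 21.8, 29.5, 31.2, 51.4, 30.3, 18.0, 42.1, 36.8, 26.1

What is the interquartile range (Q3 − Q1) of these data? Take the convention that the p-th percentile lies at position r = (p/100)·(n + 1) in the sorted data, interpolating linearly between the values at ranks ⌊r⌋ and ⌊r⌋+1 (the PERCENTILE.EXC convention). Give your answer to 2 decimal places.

Sorted: 18.0, 21.8, 26.1, 29.5, 30.3, 31.2, 36.8, 38.2, 38.8, 42.1, 51.4.
n = 11.
P25: r = 3 (integer) → 26.1.
P75: r = 9 (integer) → 38.8.
Difference: 38.8 − 26.1 = 12.7.

12.70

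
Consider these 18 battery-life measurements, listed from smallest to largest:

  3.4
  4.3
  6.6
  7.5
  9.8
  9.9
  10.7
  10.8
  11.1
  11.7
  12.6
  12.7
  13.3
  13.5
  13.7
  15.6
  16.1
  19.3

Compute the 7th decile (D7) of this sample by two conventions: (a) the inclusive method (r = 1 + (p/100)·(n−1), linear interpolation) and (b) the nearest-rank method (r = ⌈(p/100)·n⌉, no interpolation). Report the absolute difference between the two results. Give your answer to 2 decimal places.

0.06

n = 18.
(a) r = 12.9; between ranks 12 (12.7) and 13 (13.3): 13.24.
(b) the nearest-rank method: rank 13 → 13.3.
|13.24 − 13.3| = 0.06.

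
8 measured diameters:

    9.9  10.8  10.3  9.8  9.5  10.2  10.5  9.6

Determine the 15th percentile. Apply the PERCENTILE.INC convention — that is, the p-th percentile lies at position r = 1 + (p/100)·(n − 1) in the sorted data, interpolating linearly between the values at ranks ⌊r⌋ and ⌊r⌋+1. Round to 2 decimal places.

9.61

Sorted: 9.5, 9.6, 9.8, 9.9, 10.2, 10.3, 10.5, 10.8.
n = 8.
r = 1 + (15/100)·(8 − 1) = 1 + 1.05 = 2.05.
Rank 2 is 9.6 and rank 3 is 9.8.
Interpolate: 9.6 + 0.05·(9.8 − 9.6) = 9.6 + 0.05·0.2 = 9.61.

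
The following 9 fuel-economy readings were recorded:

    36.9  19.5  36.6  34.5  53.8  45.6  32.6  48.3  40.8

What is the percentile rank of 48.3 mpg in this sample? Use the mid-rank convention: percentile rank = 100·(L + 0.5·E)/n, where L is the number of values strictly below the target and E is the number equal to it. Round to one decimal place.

Sorted: 19.5, 32.6, 34.5, 36.6, 36.9, 40.8, 45.6, 48.3, 53.8.
Count below 48.3: L = 7; count equal: E = 1; n = 9.
Percentile rank = 100·(7 + 0.5·1)/9 = 100·7.5/9 = 83.33.

83.3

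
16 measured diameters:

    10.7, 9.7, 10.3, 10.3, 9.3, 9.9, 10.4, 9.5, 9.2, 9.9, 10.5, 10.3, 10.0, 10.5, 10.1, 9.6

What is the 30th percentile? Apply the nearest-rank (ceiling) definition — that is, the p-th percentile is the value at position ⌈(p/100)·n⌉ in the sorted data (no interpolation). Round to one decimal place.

Sorted: 9.2, 9.3, 9.5, 9.6, 9.7, 9.9, 9.9, 10.0, 10.1, 10.3, 10.3, 10.3, 10.4, 10.5, 10.5, 10.7.
n = 16.
Position = ⌈30/100 · 16⌉ = ⌈4.8⌉ = 5.
The value at rank 5 is 9.7.

9.7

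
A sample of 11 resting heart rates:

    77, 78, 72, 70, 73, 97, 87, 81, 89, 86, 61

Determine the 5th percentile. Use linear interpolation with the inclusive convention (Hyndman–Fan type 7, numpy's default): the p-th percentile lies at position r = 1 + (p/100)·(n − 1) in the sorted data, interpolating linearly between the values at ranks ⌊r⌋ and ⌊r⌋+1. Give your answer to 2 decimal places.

Sorted: 61, 70, 72, 73, 77, 78, 81, 86, 87, 89, 97.
n = 11.
r = 1 + (5/100)·(11 − 1) = 1 + 0.5 = 1.5.
Rank 1 is 61 and rank 2 is 70.
Interpolate: 61 + 0.5·(70 − 61) = 61 + 0.5·9 = 65.5.

65.50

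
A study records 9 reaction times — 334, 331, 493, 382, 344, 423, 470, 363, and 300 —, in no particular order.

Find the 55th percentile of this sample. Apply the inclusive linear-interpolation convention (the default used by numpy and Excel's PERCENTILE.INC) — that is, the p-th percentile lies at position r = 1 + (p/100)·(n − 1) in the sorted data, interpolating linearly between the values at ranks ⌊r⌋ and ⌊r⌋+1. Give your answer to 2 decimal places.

Sorted: 300, 331, 334, 344, 363, 382, 423, 470, 493.
n = 9.
r = 1 + (55/100)·(9 − 1) = 1 + 4.4 = 5.4.
Rank 5 is 363 and rank 6 is 382.
Interpolate: 363 + 0.4·(382 − 363) = 363 + 0.4·19 = 370.6.

370.60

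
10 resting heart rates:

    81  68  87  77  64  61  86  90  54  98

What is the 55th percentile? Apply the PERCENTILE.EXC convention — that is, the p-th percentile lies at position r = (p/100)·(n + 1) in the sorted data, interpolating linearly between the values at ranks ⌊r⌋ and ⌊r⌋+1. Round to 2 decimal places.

81.25

Sorted: 54, 61, 64, 68, 77, 81, 86, 87, 90, 98.
n = 10.
r = (55/100)·(10 + 1) = 6.05.
Rank 6 is 81 and rank 7 is 86.
Interpolate: 81 + 0.05·(86 − 81) = 81 + 0.05·5 = 81.25.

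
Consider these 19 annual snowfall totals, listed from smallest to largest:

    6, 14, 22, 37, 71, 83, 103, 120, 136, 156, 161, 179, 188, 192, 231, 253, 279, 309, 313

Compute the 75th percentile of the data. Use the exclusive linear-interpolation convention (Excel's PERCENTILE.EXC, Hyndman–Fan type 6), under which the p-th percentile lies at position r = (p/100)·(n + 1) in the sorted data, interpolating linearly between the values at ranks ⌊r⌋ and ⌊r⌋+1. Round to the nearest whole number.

n = 19.
r = (75/100)·(19 + 1) = 15.
r is an integer, so P75 is the value at rank 15: 231.

231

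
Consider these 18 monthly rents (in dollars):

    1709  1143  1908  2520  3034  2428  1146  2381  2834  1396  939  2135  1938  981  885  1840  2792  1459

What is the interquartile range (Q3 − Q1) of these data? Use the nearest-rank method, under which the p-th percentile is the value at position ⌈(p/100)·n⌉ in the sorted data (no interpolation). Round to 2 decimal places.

Sorted: 885, 939, 981, 1143, 1146, 1396, 1459, 1709, 1840, 1908, 1938, 2135, 2381, 2428, 2520, 2792, 2834, 3034.
n = 18.
P25: rank ⌈25/100·18⌉ = 5 → 1146.
P75: rank ⌈75/100·18⌉ = 14 → 2428.
Difference: 2428 − 1146 = 1282.

1282.00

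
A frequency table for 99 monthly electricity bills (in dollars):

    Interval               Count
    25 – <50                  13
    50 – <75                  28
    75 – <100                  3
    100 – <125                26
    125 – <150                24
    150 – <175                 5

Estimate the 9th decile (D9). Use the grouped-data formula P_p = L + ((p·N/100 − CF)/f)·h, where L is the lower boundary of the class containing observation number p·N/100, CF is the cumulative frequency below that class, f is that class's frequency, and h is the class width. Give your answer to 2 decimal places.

N = 99; target position k = 90/100 · 99 = 89.1.
Cumulative frequencies: 13, 41, 44, 70, 94, 99.
Observation 89.1 falls in the class 125 – <150.
L = 125, CF = 70, f = 24, h = 25.
P90 = 125 + ((89.1 − 70)/24)·25 = 125 + 19.8958 = 144.896.

144.90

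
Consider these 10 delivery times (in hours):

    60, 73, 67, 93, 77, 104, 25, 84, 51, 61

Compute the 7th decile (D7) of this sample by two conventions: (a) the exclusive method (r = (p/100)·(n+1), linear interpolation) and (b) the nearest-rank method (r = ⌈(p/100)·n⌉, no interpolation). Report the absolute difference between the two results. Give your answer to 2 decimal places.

Sorted: 25, 51, 60, 61, 67, 73, 77, 84, 93, 104.
n = 10.
(a) r = 7.7; between ranks 7 (77) and 8 (84): 81.9.
(b) the nearest-rank method: rank 7 → 77.
|81.9 − 77| = 4.9.

4.90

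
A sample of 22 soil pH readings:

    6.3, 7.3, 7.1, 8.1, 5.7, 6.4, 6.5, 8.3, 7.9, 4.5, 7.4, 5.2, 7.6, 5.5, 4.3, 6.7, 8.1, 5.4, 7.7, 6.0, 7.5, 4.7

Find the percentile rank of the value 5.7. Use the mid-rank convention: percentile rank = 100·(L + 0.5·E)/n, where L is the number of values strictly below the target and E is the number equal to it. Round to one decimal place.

Sorted: 4.3, 4.5, 4.7, 5.2, 5.4, 5.5, 5.7, 6.0, 6.3, 6.4, 6.5, 6.7, 7.1, 7.3, 7.4, 7.5, 7.6, 7.7, 7.9, 8.1, 8.1, 8.3.
Count below 5.7: L = 6; count equal: E = 1; n = 22.
Percentile rank = 100·(6 + 0.5·1)/22 = 100·6.5/22 = 29.55.

29.5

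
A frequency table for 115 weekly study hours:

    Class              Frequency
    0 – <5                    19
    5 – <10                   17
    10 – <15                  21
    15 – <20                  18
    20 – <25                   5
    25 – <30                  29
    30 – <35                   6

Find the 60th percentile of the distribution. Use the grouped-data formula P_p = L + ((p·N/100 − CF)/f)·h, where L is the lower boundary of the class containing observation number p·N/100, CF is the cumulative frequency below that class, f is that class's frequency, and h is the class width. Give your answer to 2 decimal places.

N = 115; target position k = 60/100 · 115 = 69.
Cumulative frequencies: 19, 36, 57, 75, 80, 109, 115.
Observation 69 falls in the class 15 – <20.
L = 15, CF = 57, f = 18, h = 5.
P60 = 15 + ((69 − 57)/18)·5 = 15 + 3.33333 = 18.3333.

18.33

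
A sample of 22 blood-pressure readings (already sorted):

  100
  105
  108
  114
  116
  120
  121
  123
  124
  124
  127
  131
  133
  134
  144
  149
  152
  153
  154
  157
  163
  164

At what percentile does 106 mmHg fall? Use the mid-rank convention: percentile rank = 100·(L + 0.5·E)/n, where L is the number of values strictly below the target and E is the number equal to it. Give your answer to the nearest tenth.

Count below 106: L = 2; count equal: E = 0; n = 22.
Percentile rank = 100·(2 + 0.5·0)/22 = 100·2/22 = 9.091.

9.1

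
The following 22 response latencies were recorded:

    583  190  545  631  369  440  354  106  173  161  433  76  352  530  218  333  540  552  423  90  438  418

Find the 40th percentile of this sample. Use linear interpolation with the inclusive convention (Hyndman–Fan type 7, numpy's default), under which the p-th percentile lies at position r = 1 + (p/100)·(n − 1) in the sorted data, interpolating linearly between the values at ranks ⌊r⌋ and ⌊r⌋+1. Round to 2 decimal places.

352.80

Sorted: 76, 90, 106, 161, 173, 190, 218, 333, 352, 354, 369, 418, 423, 433, 438, 440, 530, 540, 545, 552, 583, 631.
n = 22.
r = 1 + (40/100)·(22 − 1) = 1 + 8.4 = 9.4.
Rank 9 is 352 and rank 10 is 354.
Interpolate: 352 + 0.4·(354 − 352) = 352 + 0.4·2 = 352.8.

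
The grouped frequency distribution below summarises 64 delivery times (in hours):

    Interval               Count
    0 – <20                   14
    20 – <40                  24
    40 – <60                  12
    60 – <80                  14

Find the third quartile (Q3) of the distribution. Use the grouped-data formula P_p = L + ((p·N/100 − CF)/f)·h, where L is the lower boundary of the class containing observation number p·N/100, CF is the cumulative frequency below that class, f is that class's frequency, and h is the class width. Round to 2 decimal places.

N = 64; target position k = 75/100 · 64 = 48.
Cumulative frequencies: 14, 38, 50, 64.
Observation 48 falls in the class 40 – <60.
L = 40, CF = 38, f = 12, h = 20.
P75 = 40 + ((48 − 38)/12)·20 = 40 + 16.6667 = 56.6667.

56.67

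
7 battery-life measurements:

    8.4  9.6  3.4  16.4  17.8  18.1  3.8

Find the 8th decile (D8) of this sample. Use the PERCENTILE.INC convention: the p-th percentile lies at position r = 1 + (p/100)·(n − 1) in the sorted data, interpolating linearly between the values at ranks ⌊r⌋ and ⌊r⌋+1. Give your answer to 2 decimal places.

17.52

Sorted: 3.4, 3.8, 8.4, 9.6, 16.4, 17.8, 18.1.
n = 7.
r = 1 + (80/100)·(7 − 1) = 1 + 4.8 = 5.8.
Rank 5 is 16.4 and rank 6 is 17.8.
Interpolate: 16.4 + 0.8·(17.8 − 16.4) = 16.4 + 0.8·1.4 = 17.52.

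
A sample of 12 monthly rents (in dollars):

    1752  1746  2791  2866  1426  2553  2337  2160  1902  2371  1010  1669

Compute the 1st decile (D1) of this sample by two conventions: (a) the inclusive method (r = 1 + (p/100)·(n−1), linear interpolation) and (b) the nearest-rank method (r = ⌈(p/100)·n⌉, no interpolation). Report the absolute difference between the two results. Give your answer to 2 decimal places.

Sorted: 1010, 1426, 1669, 1746, 1752, 1902, 2160, 2337, 2371, 2553, 2791, 2866.
n = 12.
(a) r = 2.1; between ranks 2 (1426) and 3 (1669): 1450.3.
(b) the nearest-rank method: rank 2 → 1426.
|1450.3 − 1426| = 24.3.

24.30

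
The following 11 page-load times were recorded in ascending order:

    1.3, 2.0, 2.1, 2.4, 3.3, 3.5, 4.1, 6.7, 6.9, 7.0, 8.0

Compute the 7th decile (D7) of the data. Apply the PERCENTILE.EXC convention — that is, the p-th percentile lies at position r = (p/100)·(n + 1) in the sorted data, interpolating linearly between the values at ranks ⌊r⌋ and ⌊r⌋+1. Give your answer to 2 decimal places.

n = 11.
r = (70/100)·(11 + 1) = 8.4.
Rank 8 is 6.7 and rank 9 is 6.9.
Interpolate: 6.7 + 0.4·(6.9 − 6.7) = 6.7 + 0.4·0.2 = 6.78.

6.78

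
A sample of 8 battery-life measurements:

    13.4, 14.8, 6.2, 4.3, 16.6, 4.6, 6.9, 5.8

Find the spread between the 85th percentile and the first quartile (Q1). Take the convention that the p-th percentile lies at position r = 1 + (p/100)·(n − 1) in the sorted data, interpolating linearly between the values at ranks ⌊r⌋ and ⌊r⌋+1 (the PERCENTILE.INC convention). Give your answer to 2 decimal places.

9.23

Sorted: 4.3, 4.6, 5.8, 6.2, 6.9, 13.4, 14.8, 16.6.
n = 8.
P25: r = 2.75; ranks 2–3 are 4.6, 5.8; interpolating gives 5.5.
P85: r = 6.95; ranks 6–7 are 13.4, 14.8; interpolating gives 14.73.
Difference: 14.73 − 5.5 = 9.23.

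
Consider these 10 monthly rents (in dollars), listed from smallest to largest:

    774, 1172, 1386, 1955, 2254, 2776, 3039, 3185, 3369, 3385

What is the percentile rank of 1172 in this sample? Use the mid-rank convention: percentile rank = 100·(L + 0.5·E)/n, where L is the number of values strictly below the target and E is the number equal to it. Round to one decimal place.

15.0

Count below 1172: L = 1; count equal: E = 1; n = 10.
Percentile rank = 100·(1 + 0.5·1)/10 = 100·1.5/10 = 15.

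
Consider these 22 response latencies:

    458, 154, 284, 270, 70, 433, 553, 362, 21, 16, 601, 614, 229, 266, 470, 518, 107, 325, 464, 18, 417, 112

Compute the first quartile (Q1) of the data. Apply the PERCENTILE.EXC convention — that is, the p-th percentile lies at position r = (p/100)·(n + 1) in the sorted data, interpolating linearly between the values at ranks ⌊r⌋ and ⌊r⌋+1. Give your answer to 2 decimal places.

110.75

Sorted: 16, 18, 21, 70, 107, 112, 154, 229, 266, 270, 284, 325, 362, 417, 433, 458, 464, 470, 518, 553, 601, 614.
n = 22.
r = (25/100)·(22 + 1) = 5.75.
Rank 5 is 107 and rank 6 is 112.
Interpolate: 107 + 0.75·(112 − 107) = 107 + 0.75·5 = 110.75.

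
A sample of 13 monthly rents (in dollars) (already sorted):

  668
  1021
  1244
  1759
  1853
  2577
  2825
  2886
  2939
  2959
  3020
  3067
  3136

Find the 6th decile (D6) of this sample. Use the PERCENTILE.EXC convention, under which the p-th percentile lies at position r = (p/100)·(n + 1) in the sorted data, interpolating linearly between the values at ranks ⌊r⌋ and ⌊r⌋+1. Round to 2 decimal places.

n = 13.
r = (60/100)·(13 + 1) = 8.4.
Rank 8 is 2886 and rank 9 is 2939.
Interpolate: 2886 + 0.4·(2939 − 2886) = 2886 + 0.4·53 = 2907.2.

2907.20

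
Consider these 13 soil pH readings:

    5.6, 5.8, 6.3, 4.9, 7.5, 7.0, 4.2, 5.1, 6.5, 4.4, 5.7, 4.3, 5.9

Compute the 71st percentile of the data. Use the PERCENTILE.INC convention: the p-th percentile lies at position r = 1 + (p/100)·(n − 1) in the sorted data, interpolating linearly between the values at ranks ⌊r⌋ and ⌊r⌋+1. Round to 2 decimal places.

Sorted: 4.2, 4.3, 4.4, 4.9, 5.1, 5.6, 5.7, 5.8, 5.9, 6.3, 6.5, 7.0, 7.5.
n = 13.
r = 1 + (71/100)·(13 − 1) = 1 + 8.52 = 9.52.
Rank 9 is 5.9 and rank 10 is 6.3.
Interpolate: 5.9 + 0.52·(6.3 − 5.9) = 5.9 + 0.52·0.4 = 6.108.

6.11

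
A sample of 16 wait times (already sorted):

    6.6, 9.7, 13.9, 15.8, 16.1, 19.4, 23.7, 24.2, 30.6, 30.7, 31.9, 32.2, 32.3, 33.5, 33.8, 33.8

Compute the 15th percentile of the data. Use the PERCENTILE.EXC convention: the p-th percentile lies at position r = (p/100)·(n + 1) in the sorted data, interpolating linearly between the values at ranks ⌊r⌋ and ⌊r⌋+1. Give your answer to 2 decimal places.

n = 16.
r = (15/100)·(16 + 1) = 2.55.
Rank 2 is 9.7 and rank 3 is 13.9.
Interpolate: 9.7 + 0.55·(13.9 − 9.7) = 9.7 + 0.55·4.2 = 12.01.

12.01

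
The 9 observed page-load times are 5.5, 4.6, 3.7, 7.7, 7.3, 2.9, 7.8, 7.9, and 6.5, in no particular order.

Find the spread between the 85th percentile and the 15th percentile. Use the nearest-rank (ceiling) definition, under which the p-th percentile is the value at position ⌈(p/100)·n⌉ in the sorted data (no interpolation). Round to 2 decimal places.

Sorted: 2.9, 3.7, 4.6, 5.5, 6.5, 7.3, 7.7, 7.8, 7.9.
n = 9.
P15: rank ⌈15/100·9⌉ = 2 → 3.7.
P85: rank ⌈85/100·9⌉ = 8 → 7.8.
Difference: 7.8 − 3.7 = 4.1.

4.10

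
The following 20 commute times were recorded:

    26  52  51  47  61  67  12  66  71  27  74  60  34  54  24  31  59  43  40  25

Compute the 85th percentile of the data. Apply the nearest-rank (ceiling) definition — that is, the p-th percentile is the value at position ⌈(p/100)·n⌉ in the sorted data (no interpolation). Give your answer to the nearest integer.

Sorted: 12, 24, 25, 26, 27, 31, 34, 40, 43, 47, 51, 52, 54, 59, 60, 61, 66, 67, 71, 74.
n = 20.
Position = ⌈85/100 · 20⌉ = ⌈17⌉ = 17.
The value at rank 17 is 66.

66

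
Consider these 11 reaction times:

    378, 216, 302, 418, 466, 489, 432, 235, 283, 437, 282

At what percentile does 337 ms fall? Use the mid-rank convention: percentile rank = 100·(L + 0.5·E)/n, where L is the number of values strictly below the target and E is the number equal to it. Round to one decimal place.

Sorted: 216, 235, 282, 283, 302, 378, 418, 432, 437, 466, 489.
Count below 337: L = 5; count equal: E = 0; n = 11.
Percentile rank = 100·(5 + 0.5·0)/11 = 100·5/11 = 45.45.

45.5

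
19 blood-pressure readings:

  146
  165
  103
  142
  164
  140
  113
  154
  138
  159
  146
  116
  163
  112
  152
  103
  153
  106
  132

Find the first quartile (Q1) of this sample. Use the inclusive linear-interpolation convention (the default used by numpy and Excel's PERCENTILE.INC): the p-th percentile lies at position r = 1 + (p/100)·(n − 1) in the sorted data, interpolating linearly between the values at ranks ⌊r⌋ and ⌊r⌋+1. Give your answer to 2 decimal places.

Sorted: 103, 103, 106, 112, 113, 116, 132, 138, 140, 142, 146, 146, 152, 153, 154, 159, 163, 164, 165.
n = 19.
r = 1 + (25/100)·(19 − 1) = 1 + 4.5 = 5.5.
Rank 5 is 113 and rank 6 is 116.
Interpolate: 113 + 0.5·(116 − 113) = 113 + 0.5·3 = 114.5.

114.50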